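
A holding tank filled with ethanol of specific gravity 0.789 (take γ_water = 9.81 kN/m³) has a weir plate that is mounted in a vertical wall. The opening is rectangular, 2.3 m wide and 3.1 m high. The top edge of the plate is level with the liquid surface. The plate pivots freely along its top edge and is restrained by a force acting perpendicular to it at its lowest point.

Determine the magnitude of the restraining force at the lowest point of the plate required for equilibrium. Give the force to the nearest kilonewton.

γ = 0.789 × 9.81 = 7.74009 kN/m³.
The centroid lies 3.1/2 = 1.55 m below the top edge, so the centroid depth is h_c = 1.55 m.
A = 2.3 × 3.1 = 7.13 m².
Resultant F = γ·h_c·A = 7.74009 × 1.55 × 7.13 = 85.5396 kN.
I_c = b·h³/12 = 2.3 × 3.1³/12 = 5.70994 m⁴.
Centre of pressure: y_p = y_c + I_c/(y_c·A) = 1.55 + 5.70994/(1.55 × 7.13) = 1.55 + 0.516667 = 2.06667 m along the plane.
The resultant acts 1.55 + 0.516667 = 2.06667 m (along the plate) below the hinge at the top edge, so the moment about the hinge is M = F × 2.06667 = 85.5396 × 2.06667 = 176.782 kN·m.
A normal force at the bottom, 3.1 m from the hinge, must supply this moment: P = 176.782/3.1 = 57.0265 kN.

P ≈ 57 kN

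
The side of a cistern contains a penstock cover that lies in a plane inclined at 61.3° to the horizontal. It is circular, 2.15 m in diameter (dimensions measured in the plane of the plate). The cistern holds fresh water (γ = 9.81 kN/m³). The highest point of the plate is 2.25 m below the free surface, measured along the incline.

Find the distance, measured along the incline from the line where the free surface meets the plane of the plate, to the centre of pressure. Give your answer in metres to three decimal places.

y_p = 3.412 m

γ = 9.81 kN/m³.
Let θ = 61.3° be the plate's angle to the horizontal; measure y along the incline from where the plane meets the free surface. Vertical depth h = y·sinθ with sinθ = 0.877146.
The centroid is at the centre, 1.075 m below the top of the plate, so y_c = 2.25 + 1.075 = 3.325 m and h_c = 3.325 × 0.877146 = 2.91651 m.
A = π(1.075)² = 3.6305 m².
Resultant F = γ·h_c·A = 9.81 × 2.91651 × 3.6305 = 103.872 kN.
I_c = πr⁴/4 = π × 1.075⁴/4 = 1.04888 m⁴.
Centre of pressure: y_p = y_c + I_c/(y_c·A) = 3.325 + 1.04888/(3.325 × 3.6305) = 3.325 + 0.0868896 = 3.41189 m along the plane.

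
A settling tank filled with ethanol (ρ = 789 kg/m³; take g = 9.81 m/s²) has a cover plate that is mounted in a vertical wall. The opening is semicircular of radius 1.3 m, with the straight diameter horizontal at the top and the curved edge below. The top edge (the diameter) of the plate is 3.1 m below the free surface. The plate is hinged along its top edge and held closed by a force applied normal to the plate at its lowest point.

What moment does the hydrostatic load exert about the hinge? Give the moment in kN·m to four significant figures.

γ = ρg = 789 × 9.81 / 1000 = 7.74009 kN/m³.
The centroid of a semicircle lies 4r/(3π) = 0.551737 m from the diameter, here below the top edge, so the centroid depth is h_c = 3.1 + 0.551737 = 3.65174 m.
A = πr²/2 = π × 1.3²/2 = 2.65465 m².
Resultant F = γ·h_c·A = 7.74009 × 3.65174 × 2.65465 = 75.0331 kN.
I_c = (π/8 − 8/(9π))·r⁴ = 0.109757 × 1.3⁴ = 0.313477 m⁴.
Centre of pressure: y_p = y_c + I_c/(y_c·A) = 3.65174 + 0.313477/(3.65174 × 2.65465) = 3.65174 + 0.0323369 = 3.68408 m along the plane.
The resultant acts 0.551737 + 0.0323369 = 0.584074 m (along the plate) below the hinge at the top edge, so the moment about the hinge is M = F × 0.584074 = 75.0331 × 0.584074 = 43.8249 kN·m.

M ≈ 43.82 kN·m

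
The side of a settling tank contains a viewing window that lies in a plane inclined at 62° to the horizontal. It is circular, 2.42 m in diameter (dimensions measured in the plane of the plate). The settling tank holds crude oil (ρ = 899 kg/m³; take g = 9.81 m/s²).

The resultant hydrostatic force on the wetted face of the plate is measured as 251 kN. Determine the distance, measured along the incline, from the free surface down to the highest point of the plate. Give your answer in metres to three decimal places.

y_top ≈ 5.798 m

γ = ρg = 899 × 9.81 / 1000 = 8.81919 kN/m³.
A = π(1.21)² = 4.59961 m².
From F = γ·h_c·A, the centroid depth is h_c = 251/(8.81919 × 4.59961) = 6.18763 m.
Let θ = 62° be the plate's angle to the horizontal; measure y along the incline from where the plane meets the free surface. Vertical depth h = y·sinθ with sinθ = 0.882948.
Along the incline, y_c = h_c/sinθ = 6.18763/0.882948 = 7.00792 m.
The centroid is at the centre, 1.21 m below the top of the plate, so the highest point sits at y_top = 7.00792 − 1.21 = 5.79792 m along the incline.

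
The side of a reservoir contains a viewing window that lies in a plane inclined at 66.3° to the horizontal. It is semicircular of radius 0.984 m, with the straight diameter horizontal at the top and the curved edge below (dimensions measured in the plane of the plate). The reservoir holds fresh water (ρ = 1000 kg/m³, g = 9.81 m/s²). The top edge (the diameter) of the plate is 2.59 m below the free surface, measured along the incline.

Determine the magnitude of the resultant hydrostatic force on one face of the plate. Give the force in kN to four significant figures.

F ≈ 41.09 kN

γ = ρg = 1000 × 9.81 = 9810 N/m³ = 9.81 kN/m³.
Let θ = 66.3° be the plate's angle to the horizontal; measure y along the incline from where the plane meets the free surface. Vertical depth h = y·sinθ with sinθ = 0.915663.
The centroid of a semicircle lies 4r/(3π) = 0.417623 m from the diameter, here below the top edge, so y_c = 2.59 + 0.417623 = 3.00762 m and h_c = 3.00762 × 0.915663 = 2.75397 m.
A = πr²/2 = π × 0.984²/2 = 1.52093 m².
Resultant F = γ·h_c·A = 9.81 × 2.75397 × 1.52093 = 41.0901 kN.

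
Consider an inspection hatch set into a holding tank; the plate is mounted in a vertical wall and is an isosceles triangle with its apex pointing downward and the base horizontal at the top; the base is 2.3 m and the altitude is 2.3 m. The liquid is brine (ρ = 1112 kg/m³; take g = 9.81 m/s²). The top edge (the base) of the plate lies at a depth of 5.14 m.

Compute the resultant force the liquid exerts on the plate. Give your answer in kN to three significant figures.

γ = ρg = 1112 × 9.81 / 1000 = 10.90872 kN/m³.
With the apex down, the centroid sits h/3 = 2.3/3 = 0.766667 m below the base (the top edge), so the centroid depth is h_c = 5.14 + 0.766667 = 5.90667 m.
A = ½ × 2.3 × 2.3 = 2.645 m².
Resultant F = γ·h_c·A = 10.90872 × 5.90667 × 2.645 = 170.428 kN.

F ≈ 170 kN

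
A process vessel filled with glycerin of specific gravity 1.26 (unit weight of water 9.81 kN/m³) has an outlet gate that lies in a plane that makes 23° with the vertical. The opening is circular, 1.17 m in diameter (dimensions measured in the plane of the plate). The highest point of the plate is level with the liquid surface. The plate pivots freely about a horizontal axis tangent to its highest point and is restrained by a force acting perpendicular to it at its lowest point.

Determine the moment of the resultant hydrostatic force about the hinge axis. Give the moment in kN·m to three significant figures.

M ≈ 5.23 kN·m

γ = 1.26 × 9.81 = 12.3606 kN/m³.
The plate makes 23° with the vertical, i.e. θ = 90° − 23° = 67° to the horizontal. Measuring y along the incline from the free-surface line, vertical depth h = y·sinθ with sinθ = 0.920505.
The centroid is at the centre, 0.585 m below the top of the plate, so y_c = 0.585 m and h_c = 0.585 × 0.920505 = 0.538495 m.
A = π(0.585)² = 1.07513 m².
Resultant F = γ·h_c·A = 12.3606 × 0.538495 × 1.07513 = 7.1562 kN.
I_c = πr⁴/4 = π × 0.585⁴/4 = 0.0919842 m⁴.
Centre of pressure: y_p = y_c + I_c/(y_c·A) = 0.585 + 0.0919842/(0.585 × 1.07513) = 0.585 + 0.14625 = 0.73125 m along the plane.
The resultant acts 0.585 + 0.14625 = 0.73125 m (along the plate) below the hinge at the top edge, so the moment about the hinge is M = F × 0.73125 = 7.1562 × 0.73125 = 5.23297 kN·m.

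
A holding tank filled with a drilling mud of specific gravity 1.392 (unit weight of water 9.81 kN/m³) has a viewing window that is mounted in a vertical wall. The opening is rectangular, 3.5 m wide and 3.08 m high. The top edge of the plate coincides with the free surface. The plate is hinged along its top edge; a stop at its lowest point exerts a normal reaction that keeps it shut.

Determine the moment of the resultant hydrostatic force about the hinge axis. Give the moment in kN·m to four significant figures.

M ≈ 465.5 kN·m

γ = 1.392 × 9.81 = 13.65552 kN/m³.
The centroid lies 3.08/2 = 1.54 m below the top edge, so the centroid depth is h_c = 1.54 m.
A = 3.5 × 3.08 = 10.78 m².
Resultant F = γ·h_c·A = 13.65552 × 1.54 × 10.78 = 226.698 kN.
I_c = b·h³/12 = 3.5 × 3.08³/12 = 8.52195 m⁴.
Centre of pressure: y_p = y_c + I_c/(y_c·A) = 1.54 + 8.52195/(1.54 × 10.78) = 1.54 + 0.513333 = 2.05333 m along the plane.
The resultant acts 1.54 + 0.513333 = 2.05333 m (along the plate) below the hinge at the top edge, so the moment about the hinge is M = F × 2.05333 = 226.698 × 2.05333 = 465.486 kN·m.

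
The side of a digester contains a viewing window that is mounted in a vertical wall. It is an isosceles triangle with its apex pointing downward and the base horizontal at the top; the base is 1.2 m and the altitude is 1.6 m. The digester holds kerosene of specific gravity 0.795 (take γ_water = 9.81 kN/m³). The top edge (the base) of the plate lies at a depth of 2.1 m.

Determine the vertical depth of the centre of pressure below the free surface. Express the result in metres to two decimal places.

h_p = 2.69 m

γ = 0.795 × 9.81 = 7.79895 kN/m³.
With the apex down, the centroid sits h/3 = 1.6/3 = 0.533333 m below the base (the top edge), so the centroid depth is h_c = 2.1 + 0.533333 = 2.63333 m.
A = ½ × 1.2 × 1.6 = 0.96 m².
Resultant F = γ·h_c·A = 7.79895 × 2.63333 × 0.96 = 19.7157 kN.
I_c = b·h³/36 = 1.2 × 1.6³/36 = 0.136533 m⁴.
Centre of pressure: y_p = y_c + I_c/(y_c·A) = 2.63333 + 0.136533/(2.63333 × 0.96) = 2.63333 + 0.0540084 = 2.68734 m along the plane.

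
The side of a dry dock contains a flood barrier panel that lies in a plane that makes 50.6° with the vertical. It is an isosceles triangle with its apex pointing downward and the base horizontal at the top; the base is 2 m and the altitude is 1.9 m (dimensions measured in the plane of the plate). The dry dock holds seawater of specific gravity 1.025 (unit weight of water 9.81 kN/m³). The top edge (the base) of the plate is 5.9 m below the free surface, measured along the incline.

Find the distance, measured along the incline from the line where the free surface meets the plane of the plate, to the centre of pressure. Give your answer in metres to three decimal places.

γ = 1.025 × 9.81 = 10.05525 kN/m³.
The plate makes 50.6° with the vertical, i.e. θ = 90° − 50.6° = 39.4° to the horizontal. Measuring y along the incline from the free-surface line, vertical depth h = y·sinθ with sinθ = 0.634731.
With the apex down, the centroid sits h/3 = 1.9/3 = 0.633333 m below the base (the top edge), so y_c = 5.9 + 0.633333 = 6.53333 m and h_c = 6.53333 × 0.634731 = 4.14691 m.
A = ½ × 2 × 1.9 = 1.9 m².
Resultant F = γ·h_c·A = 10.05525 × 4.14691 × 1.9 = 79.2266 kN.
I_c = b·h³/36 = 2 × 1.9³/36 = 0.381056 m⁴.
Centre of pressure: y_p = y_c + I_c/(y_c·A) = 6.53333 + 0.381056/(6.53333 × 1.9) = 6.53333 + 0.0306973 = 6.56403 m along the plane.

y_p = 6.564 m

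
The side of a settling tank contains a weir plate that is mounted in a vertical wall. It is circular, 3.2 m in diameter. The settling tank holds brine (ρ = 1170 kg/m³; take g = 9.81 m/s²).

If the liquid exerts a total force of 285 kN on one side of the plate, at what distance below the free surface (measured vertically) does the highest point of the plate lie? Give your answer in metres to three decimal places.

d_top ≈ 1.487 m

γ = ρg = 1170 × 9.81 / 1000 = 11.4777 kN/m³.
A = π(1.6)² = 8.04248 m².
From F = γ·h_c·A, the centroid depth is h_c = 285/(11.4777 × 8.04248) = 3.08745 m.
The centroid is at the centre, 1.6 m below the top of the plate, so the highest point sits at h_top = 3.08745 − 1.6 = 1.48745 m below the surface.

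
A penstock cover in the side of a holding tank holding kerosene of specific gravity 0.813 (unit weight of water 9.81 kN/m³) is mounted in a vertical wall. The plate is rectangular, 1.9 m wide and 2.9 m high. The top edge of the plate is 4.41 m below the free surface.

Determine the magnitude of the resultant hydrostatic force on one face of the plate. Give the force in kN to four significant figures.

F ≈ 257.5 kN

γ = 0.813 × 9.81 = 7.97553 kN/m³.
The centroid lies 2.9/2 = 1.45 m below the top edge, so the centroid depth is h_c = 4.41 + 1.45 = 5.86 m.
A = 1.9 × 2.9 = 5.51 m².
Resultant F = γ·h_c·A = 7.97553 × 5.86 × 5.51 = 257.519 kN.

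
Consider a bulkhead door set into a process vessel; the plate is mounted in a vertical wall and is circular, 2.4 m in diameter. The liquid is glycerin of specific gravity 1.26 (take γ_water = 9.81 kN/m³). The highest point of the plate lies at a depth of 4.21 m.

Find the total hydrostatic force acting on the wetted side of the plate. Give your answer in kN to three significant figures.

γ = 1.26 × 9.81 = 12.3606 kN/m³.
The centroid is at the centre, 1.2 m below the top of the plate, so the centroid depth is h_c = 4.21 + 1.2 = 5.41 m.
A = π(1.2)² = 4.52389 m².
Resultant F = γ·h_c·A = 12.3606 × 5.41 × 4.52389 = 302.516 kN.

F ≈ 303 kN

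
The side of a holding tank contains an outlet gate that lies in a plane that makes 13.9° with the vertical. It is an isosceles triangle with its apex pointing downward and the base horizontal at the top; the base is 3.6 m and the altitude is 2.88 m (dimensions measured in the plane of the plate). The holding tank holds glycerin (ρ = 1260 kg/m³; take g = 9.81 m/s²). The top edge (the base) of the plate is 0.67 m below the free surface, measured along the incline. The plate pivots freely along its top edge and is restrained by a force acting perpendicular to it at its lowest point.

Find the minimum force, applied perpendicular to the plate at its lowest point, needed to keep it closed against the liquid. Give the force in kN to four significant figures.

P ≈ 43.75 kN

γ = ρg = 1260 × 9.81 / 1000 = 12.3606 kN/m³.
The plate makes 13.9° with the vertical, i.e. θ = 90° − 13.9° = 76.1° to the horizontal. Measuring y along the incline from the free-surface line, vertical depth h = y·sinθ with sinθ = 0.970716.
With the apex down, the centroid sits h/3 = 2.88/3 = 0.96 m below the base (the top edge), so y_c = 0.67 + 0.96 = 1.63 m and h_c = 1.63 × 0.970716 = 1.58227 m.
A = ½ × 3.6 × 2.88 = 5.184 m².
Resultant F = γ·h_c·A = 12.3606 × 1.58227 × 5.184 = 101.388 kN.
I_c = b·h³/36 = 3.6 × 2.88³/36 = 2.38879 m⁴.
Centre of pressure: y_p = y_c + I_c/(y_c·A) = 1.63 + 2.38879/(1.63 × 5.184) = 1.63 + 0.2827 = 1.9127 m along the plane.
The resultant acts 0.96 + 0.2827 = 1.2427 m (along the plate) below the hinge at the top edge, so the moment about the hinge is M = F × 1.2427 = 101.388 × 1.2427 = 125.995 kN·m.
A normal force at the bottom, 2.88 m from the hinge, must supply this moment: P = 125.995/2.88 = 43.7483 kN.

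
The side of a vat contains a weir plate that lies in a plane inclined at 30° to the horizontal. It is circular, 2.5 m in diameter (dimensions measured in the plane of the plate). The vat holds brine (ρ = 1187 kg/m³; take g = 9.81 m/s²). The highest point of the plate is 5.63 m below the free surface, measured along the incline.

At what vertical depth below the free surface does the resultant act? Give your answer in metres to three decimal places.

h_p = 3.468 m

γ = ρg = 1187 × 9.81 / 1000 = 11.64447 kN/m³.
Let θ = 30° be the plate's angle to the horizontal; measure y along the incline from where the plane meets the free surface. Vertical depth h = y·sinθ with sinθ = 0.500000.
The centroid is at the centre, 1.25 m below the top of the plate, so y_c = 5.63 + 1.25 = 6.88 m and h_c = 6.88 × 0.500000 = 3.44 m.
A = π(1.25)² = 4.90874 m².
Resultant F = γ·h_c·A = 11.64447 × 3.44 × 4.90874 = 196.629 kN.
I_c = πr⁴/4 = π × 1.25⁴/4 = 1.91748 m⁴.
Centre of pressure: y_p = y_c + I_c/(y_c·A) = 6.88 + 1.91748/(6.88 × 4.90874) = 6.88 + 0.056777 = 6.93678 m along the plane.
Vertically, h_p = y_p·sinθ = 6.93678 × 0.500000 = 3.46839 m.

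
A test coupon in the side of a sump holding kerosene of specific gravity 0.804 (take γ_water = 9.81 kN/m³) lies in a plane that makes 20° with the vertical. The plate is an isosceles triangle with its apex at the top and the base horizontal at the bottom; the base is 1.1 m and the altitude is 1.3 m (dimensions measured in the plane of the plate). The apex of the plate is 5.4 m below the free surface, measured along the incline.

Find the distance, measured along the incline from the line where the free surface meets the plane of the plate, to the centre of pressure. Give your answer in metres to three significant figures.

y_p = 6.28 m

γ = 0.804 × 9.81 = 7.88724 kN/m³.
The plate makes 20° with the vertical, i.e. θ = 90° − 20° = 70° to the horizontal. Measuring y along the incline from the free-surface line, vertical depth h = y·sinθ with sinθ = 0.939693.
With the apex up, the centroid sits 2h/3 = 2 × 1.3/3 = 0.866667 m below the apex, so y_c = 5.4 + 0.866667 = 6.26667 m and h_c = 6.26667 × 0.939693 = 5.88875 m.
A = ½ × 1.1 × 1.3 = 0.715 m².
Resultant F = γ·h_c·A = 7.88724 × 5.88875 × 0.715 = 33.2089 kN.
I_c = b·h³/36 = 1.1 × 1.3³/36 = 0.0671306 m⁴.
Centre of pressure: y_p = y_c + I_c/(y_c·A) = 6.26667 + 0.0671306/(6.26667 × 0.715) = 6.26667 + 0.0149823 = 6.28165 m along the plane.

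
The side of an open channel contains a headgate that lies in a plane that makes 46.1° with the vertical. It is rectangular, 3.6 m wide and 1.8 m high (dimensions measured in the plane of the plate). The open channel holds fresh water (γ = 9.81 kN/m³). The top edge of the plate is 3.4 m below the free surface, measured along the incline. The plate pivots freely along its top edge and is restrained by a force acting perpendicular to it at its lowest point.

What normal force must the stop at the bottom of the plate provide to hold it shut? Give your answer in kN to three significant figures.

P ≈ 101 kN

γ = 9.81 kN/m³.
The plate makes 46.1° with the vertical, i.e. θ = 90° − 46.1° = 43.9° to the horizontal. Measuring y along the incline from the free-surface line, vertical depth h = y·sinθ with sinθ = 0.693402.
The centroid lies 1.8/2 = 0.9 m below the top edge, so y_c = 3.4 + 0.9 = 4.3 m and h_c = 4.3 × 0.693402 = 2.98163 m.
A = 3.6 × 1.8 = 6.48 m².
Resultant F = γ·h_c·A = 9.81 × 2.98163 × 6.48 = 189.539 kN.
I_c = b·h³/12 = 3.6 × 1.8³/12 = 1.7496 m⁴.
Centre of pressure: y_p = y_c + I_c/(y_c·A) = 4.3 + 1.7496/(4.3 × 6.48) = 4.3 + 0.0627907 = 4.36279 m along the plane.
The resultant acts 0.9 + 0.0627907 = 0.962791 m (along the plate) below the hinge at the top edge, so the moment about the hinge is M = F × 0.962791 = 189.539 × 0.962791 = 182.486 kN·m.
A normal force at the bottom, 1.8 m from the hinge, must supply this moment: P = 182.486/1.8 = 101.381 kN.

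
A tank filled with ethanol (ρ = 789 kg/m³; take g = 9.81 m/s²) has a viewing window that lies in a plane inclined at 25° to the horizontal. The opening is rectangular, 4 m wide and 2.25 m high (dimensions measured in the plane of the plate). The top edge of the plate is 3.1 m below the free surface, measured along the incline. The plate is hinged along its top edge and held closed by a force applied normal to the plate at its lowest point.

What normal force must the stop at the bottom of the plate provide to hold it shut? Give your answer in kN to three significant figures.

P ≈ 67.7 kN

γ = ρg = 789 × 9.81 / 1000 = 7.74009 kN/m³.
Let θ = 25° be the plate's angle to the horizontal; measure y along the incline from where the plane meets the free surface. Vertical depth h = y·sinθ with sinθ = 0.422618.
The centroid lies 2.25/2 = 1.125 m below the top edge, so y_c = 3.1 + 1.125 = 4.225 m and h_c = 4.225 × 0.422618 = 1.78556 m.
A = 4 × 2.25 = 9 m².
Resultant F = γ·h_c·A = 7.74009 × 1.78556 × 9 = 124.384 kN.
I_c = b·h³/12 = 4 × 2.25³/12 = 3.79688 m⁴.
Centre of pressure: y_p = y_c + I_c/(y_c·A) = 4.225 + 3.79688/(4.225 × 9) = 4.225 + 0.0998522 = 4.32485 m along the plane.
The resultant acts 1.125 + 0.0998522 = 1.22485 m (along the plate) below the hinge at the top edge, so the moment about the hinge is M = F × 1.22485 = 124.384 × 1.22485 = 152.352 kN·m.
A normal force at the bottom, 2.25 m from the hinge, must supply this moment: P = 152.352/2.25 = 67.712 kN.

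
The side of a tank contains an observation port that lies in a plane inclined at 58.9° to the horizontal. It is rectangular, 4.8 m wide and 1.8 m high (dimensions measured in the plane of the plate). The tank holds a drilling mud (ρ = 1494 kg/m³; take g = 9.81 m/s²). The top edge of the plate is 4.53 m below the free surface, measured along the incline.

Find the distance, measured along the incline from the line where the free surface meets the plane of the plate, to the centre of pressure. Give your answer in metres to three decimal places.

γ = ρg = 1494 × 9.81 / 1000 = 14.65614 kN/m³.
Let θ = 58.9° be the plate's angle to the horizontal; measure y along the incline from where the plane meets the free surface. Vertical depth h = y·sinθ with sinθ = 0.856267.
The centroid lies 1.8/2 = 0.9 m below the top edge, so y_c = 4.53 + 0.9 = 5.43 m and h_c = 5.43 × 0.856267 = 4.64953 m.
A = 4.8 × 1.8 = 8.64 m².
Resultant F = γ·h_c·A = 14.65614 × 4.64953 × 8.64 = 588.766 kN.
I_c = b·h³/12 = 4.8 × 1.8³/12 = 2.3328 m⁴.
Centre of pressure: y_p = y_c + I_c/(y_c·A) = 5.43 + 2.3328/(5.43 × 8.64) = 5.43 + 0.0497238 = 5.47972 m along the plane.

y_p = 5.480 m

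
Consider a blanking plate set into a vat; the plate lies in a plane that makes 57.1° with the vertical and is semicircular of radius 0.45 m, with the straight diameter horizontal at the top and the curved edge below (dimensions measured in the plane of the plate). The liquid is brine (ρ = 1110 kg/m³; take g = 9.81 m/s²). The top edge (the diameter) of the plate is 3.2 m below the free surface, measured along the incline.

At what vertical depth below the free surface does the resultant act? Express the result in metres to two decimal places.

h_p = 1.84 m

γ = ρg = 1110 × 9.81 / 1000 = 10.8891 kN/m³.
The plate makes 57.1° with the vertical, i.e. θ = 90° − 57.1° = 32.9° to the horizontal. Measuring y along the incline from the free-surface line, vertical depth h = y·sinθ with sinθ = 0.543174.
The centroid of a semicircle lies 4r/(3π) = 0.190986 m from the diameter, here below the top edge, so y_c = 3.2 + 0.190986 = 3.39099 m and h_c = 3.39099 × 0.543174 = 1.8419 m.
A = πr²/2 = π × 0.45²/2 = 0.318086 m².
Resultant F = γ·h_c·A = 10.8891 × 1.8419 × 0.318086 = 6.37973 kN.
I_c = (π/8 − 8/(9π))·r⁴ = 0.109757 × 0.45⁴ = 0.00450072 m⁴.
Centre of pressure: y_p = y_c + I_c/(y_c·A) = 3.39099 + 0.00450072/(3.39099 × 0.318086) = 3.39099 + 0.00417264 = 3.39516 m along the plane.
Vertically, h_p = y_p·sinθ = 3.39516 × 0.543174 = 1.84416 m.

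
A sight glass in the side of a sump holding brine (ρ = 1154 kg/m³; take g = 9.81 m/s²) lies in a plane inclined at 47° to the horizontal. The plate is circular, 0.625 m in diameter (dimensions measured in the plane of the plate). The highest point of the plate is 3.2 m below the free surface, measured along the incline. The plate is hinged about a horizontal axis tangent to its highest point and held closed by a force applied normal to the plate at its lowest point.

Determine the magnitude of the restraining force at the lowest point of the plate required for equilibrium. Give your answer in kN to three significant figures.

P ≈ 4.56 kN

γ = ρg = 1154 × 9.81 / 1000 = 11.32074 kN/m³.
Let θ = 47° be the plate's angle to the horizontal; measure y along the incline from where the plane meets the free surface. Vertical depth h = y·sinθ with sinθ = 0.731354.
The centroid is at the centre, 0.3125 m below the top of the plate, so y_c = 3.2 + 0.3125 = 3.5125 m and h_c = 3.5125 × 0.731354 = 2.56888 m.
A = π(0.3125)² = 0.306796 m².
Resultant F = γ·h_c·A = 11.32074 × 2.56888 × 0.306796 = 8.92213 kN.
I_c = πr⁴/4 = π × 0.3125⁴/4 = 0.00749014 m⁴.
Centre of pressure: y_p = y_c + I_c/(y_c·A) = 3.5125 + 0.00749014/(3.5125 × 0.306796) = 3.5125 + 0.00695063 = 3.51945 m along the plane.
The resultant acts 0.3125 + 0.00695063 = 0.319451 m (along the plate) below the hinge at the top edge, so the moment about the hinge is M = F × 0.319451 = 8.92213 × 0.319451 = 2.85018 kN·m.
A normal force at the bottom, 0.625 m from the hinge, must supply this moment: P = 2.85018/0.625 = 4.56029 kN.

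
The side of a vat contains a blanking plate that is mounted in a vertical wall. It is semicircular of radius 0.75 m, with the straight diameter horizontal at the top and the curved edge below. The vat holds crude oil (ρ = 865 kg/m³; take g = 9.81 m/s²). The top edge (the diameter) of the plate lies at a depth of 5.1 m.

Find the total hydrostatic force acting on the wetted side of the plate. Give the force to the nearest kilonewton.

γ = ρg = 865 × 9.81 / 1000 = 8.48565 kN/m³.
The centroid of a semicircle lies 4r/(3π) = 0.31831 m from the diameter, here below the top edge, so the centroid depth is h_c = 5.1 + 0.31831 = 5.41831 m.
A = πr²/2 = π × 0.75²/2 = 0.883573 m².
Resultant F = γ·h_c·A = 8.48565 × 5.41831 × 0.883573 = 40.6248 kN.

F ≈ 41 kN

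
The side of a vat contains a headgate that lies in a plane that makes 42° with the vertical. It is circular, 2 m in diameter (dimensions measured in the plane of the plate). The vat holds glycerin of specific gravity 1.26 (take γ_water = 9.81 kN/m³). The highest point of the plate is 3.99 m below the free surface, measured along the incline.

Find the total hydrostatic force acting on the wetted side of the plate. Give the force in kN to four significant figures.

F ≈ 144.0 kN

γ = 1.26 × 9.81 = 12.3606 kN/m³.
The plate makes 42° with the vertical, i.e. θ = 90° − 42° = 48° to the horizontal. Measuring y along the incline from the free-surface line, vertical depth h = y·sinθ with sinθ = 0.743145.
The centroid is at the centre, 1 m below the top of the plate, so y_c = 3.99 + 1 = 4.99 m and h_c = 4.99 × 0.743145 = 3.70829 m.
A = π(1)² = 3.14159 m².
Resultant F = γ·h_c·A = 12.3606 × 3.70829 × 3.14159 = 144 kN.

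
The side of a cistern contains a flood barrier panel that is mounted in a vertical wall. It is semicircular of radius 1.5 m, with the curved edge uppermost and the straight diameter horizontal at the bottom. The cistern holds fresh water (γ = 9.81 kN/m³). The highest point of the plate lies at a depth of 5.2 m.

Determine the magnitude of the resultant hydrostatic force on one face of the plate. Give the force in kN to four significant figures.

F ≈ 210.2 kN

γ = 9.81 kN/m³.
The centroid lies 4r/(3π) = 0.63662 m above the diameter, so r − 4r/(3π) = 1.5 − 0.63662 = 0.86338 m below the topmost point, so the centroid depth is h_c = 5.2 + 0.86338 = 6.06338 m.
A = πr²/2 = π × 1.5²/2 = 3.53429 m².
Resultant F = γ·h_c·A = 9.81 × 6.06338 × 3.53429 = 210.226 kN.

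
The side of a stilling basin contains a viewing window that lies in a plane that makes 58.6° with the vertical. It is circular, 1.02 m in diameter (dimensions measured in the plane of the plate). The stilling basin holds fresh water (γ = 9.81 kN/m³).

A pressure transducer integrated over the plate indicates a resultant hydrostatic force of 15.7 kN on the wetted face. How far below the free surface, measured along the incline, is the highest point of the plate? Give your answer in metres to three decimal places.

γ = 9.81 kN/m³.
A = π(0.51)² = 0.817128 m².
From F = γ·h_c·A, the centroid depth is h_c = 15.7/(9.81 × 0.817128) = 1.95858 m.
The plate makes 58.6° with the vertical, i.e. θ = 90° − 58.6° = 31.4° to the horizontal. Measuring y along the incline from the free-surface line, vertical depth h = y·sinθ with sinθ = 0.521010.
Along the incline, y_c = h_c/sinθ = 1.95858/0.521010 = 3.7592 m.
The centroid is at the centre, 0.51 m below the top of the plate, so the highest point sits at y_top = 3.7592 − 0.51 = 3.2492 m along the incline.

y_top ≈ 3.249 m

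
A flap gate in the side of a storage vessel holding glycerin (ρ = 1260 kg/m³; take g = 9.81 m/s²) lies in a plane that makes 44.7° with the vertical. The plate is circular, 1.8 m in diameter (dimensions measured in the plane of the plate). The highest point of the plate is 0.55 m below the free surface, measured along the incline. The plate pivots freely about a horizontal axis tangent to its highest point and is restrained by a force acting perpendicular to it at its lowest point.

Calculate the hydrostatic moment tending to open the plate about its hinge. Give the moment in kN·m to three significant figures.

M ≈ 33.7 kN·m

γ = ρg = 1260 × 9.81 / 1000 = 12.3606 kN/m³.
The plate makes 44.7° with the vertical, i.e. θ = 90° − 44.7° = 45.3° to the horizontal. Measuring y along the incline from the free-surface line, vertical depth h = y·sinθ with sinθ = 0.710799.
The centroid is at the centre, 0.9 m below the top of the plate, so y_c = 0.55 + 0.9 = 1.45 m and h_c = 1.45 × 0.710799 = 1.03066 m.
A = π(0.9)² = 2.54469 m².
Resultant F = γ·h_c·A = 12.3606 × 1.03066 × 2.54469 = 32.4183 kN.
I_c = πr⁴/4 = π × 0.9⁴/4 = 0.5153 m⁴.
Centre of pressure: y_p = y_c + I_c/(y_c·A) = 1.45 + 0.5153/(1.45 × 2.54469) = 1.45 + 0.139655 = 1.58966 m along the plane.
The resultant acts 0.9 + 0.139655 = 1.03965 m (along the plate) below the hinge at the top edge, so the moment about the hinge is M = F × 1.03965 = 32.4183 × 1.03965 = 33.7037 kN·m.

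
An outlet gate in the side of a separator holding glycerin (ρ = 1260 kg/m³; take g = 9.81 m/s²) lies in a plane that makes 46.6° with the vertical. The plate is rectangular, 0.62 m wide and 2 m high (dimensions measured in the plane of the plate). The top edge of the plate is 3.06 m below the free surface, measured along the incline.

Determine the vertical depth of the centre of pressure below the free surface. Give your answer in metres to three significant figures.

h_p = 2.85 m

γ = ρg = 1260 × 9.81 / 1000 = 12.3606 kN/m³.
The plate makes 46.6° with the vertical, i.e. θ = 90° − 46.6° = 43.4° to the horizontal. Measuring y along the incline from the free-surface line, vertical depth h = y·sinθ with sinθ = 0.687088.
The centroid lies 2/2 = 1 m below the top edge, so y_c = 3.06 + 1 = 4.06 m and h_c = 4.06 × 0.687088 = 2.78958 m.
A = 0.62 × 2 = 1.24 m².
Resultant F = γ·h_c·A = 12.3606 × 2.78958 × 1.24 = 42.7563 kN.
I_c = b·h³/12 = 0.62 × 2³/12 = 0.413333 m⁴.
Centre of pressure: y_p = y_c + I_c/(y_c·A) = 4.06 + 0.413333/(4.06 × 1.24) = 4.06 + 0.0821017 = 4.1421 m along the plane.
Vertically, h_p = y_p·sinθ = 4.1421 × 0.687088 = 2.84599 m.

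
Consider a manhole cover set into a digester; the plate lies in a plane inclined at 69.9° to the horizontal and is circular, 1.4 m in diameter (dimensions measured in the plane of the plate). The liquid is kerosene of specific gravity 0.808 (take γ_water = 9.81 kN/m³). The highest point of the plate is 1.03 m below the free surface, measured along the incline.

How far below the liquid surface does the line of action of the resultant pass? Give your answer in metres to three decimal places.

h_p = 1.691 m

γ = 0.808 × 9.81 = 7.92648 kN/m³.
Let θ = 69.9° be the plate's angle to the horizontal; measure y along the incline from where the plane meets the free surface. Vertical depth h = y·sinθ with sinθ = 0.939094.
The centroid is at the centre, 0.7 m below the top of the plate, so y_c = 1.03 + 0.7 = 1.73 m and h_c = 1.73 × 0.939094 = 1.62463 m.
A = π(0.7)² = 1.53938 m².
Resultant F = γ·h_c·A = 7.92648 × 1.62463 × 1.53938 = 19.8235 kN.
I_c = πr⁴/4 = π × 0.7⁴/4 = 0.188574 m⁴.
Centre of pressure: y_p = y_c + I_c/(y_c·A) = 1.73 + 0.188574/(1.73 × 1.53938) = 1.73 + 0.0708092 = 1.80081 m along the plane.
Vertically, h_p = y_p·sinθ = 1.80081 × 0.939094 = 1.69113 m.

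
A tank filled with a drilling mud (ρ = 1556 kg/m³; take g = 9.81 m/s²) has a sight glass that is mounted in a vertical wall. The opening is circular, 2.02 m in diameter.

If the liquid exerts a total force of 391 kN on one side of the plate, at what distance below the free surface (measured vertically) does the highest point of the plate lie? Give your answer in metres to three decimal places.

γ = ρg = 1556 × 9.81 / 1000 = 15.26436 kN/m³.
A = π(1.01)² = 3.20474 m².
From F = γ·h_c·A, the centroid depth is h_c = 391/(15.26436 × 3.20474) = 7.99292 m.
The centroid is at the centre, 1.01 m below the top of the plate, so the highest point sits at h_top = 7.99292 − 1.01 = 6.98292 m below the surface.

d_top ≈ 6.983 m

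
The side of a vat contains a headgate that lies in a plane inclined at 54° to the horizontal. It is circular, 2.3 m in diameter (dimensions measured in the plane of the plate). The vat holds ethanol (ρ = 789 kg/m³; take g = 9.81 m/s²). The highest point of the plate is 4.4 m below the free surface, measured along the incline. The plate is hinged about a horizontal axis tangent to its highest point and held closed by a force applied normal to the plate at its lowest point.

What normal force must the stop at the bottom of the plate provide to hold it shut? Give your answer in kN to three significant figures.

P ≈ 75.9 kN

γ = ρg = 789 × 9.81 / 1000 = 7.74009 kN/m³.
Let θ = 54° be the plate's angle to the horizontal; measure y along the incline from where the plane meets the free surface. Vertical depth h = y·sinθ with sinθ = 0.809017.
The centroid is at the centre, 1.15 m below the top of the plate, so y_c = 4.4 + 1.15 = 5.55 m and h_c = 5.55 × 0.809017 = 4.49004 m.
A = π(1.15)² = 4.15476 m².
Resultant F = γ·h_c·A = 7.74009 × 4.49004 × 4.15476 = 144.392 kN.
I_c = πr⁴/4 = π × 1.15⁴/4 = 1.37367 m⁴.
Centre of pressure: y_p = y_c + I_c/(y_c·A) = 5.55 + 1.37367/(5.55 × 4.15476) = 5.55 + 0.0595722 = 5.60957 m along the plane.
The resultant acts 1.15 + 0.0595722 = 1.20957 m (along the plate) below the hinge at the top edge, so the moment about the hinge is M = F × 1.20957 = 144.392 × 1.20957 = 174.652 kN·m.
A normal force at the bottom, 2.3 m from the hinge, must supply this moment: P = 174.652/2.3 = 75.9357 kN.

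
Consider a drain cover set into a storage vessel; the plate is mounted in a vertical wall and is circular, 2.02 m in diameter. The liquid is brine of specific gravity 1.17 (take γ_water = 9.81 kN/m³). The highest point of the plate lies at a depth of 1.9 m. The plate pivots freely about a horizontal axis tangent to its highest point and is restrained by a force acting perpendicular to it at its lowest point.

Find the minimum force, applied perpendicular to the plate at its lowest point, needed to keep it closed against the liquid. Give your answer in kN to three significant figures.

γ = 1.17 × 9.81 = 11.4777 kN/m³.
The centroid is at the centre, 1.01 m below the top of the plate, so the centroid depth is h_c = 1.9 + 1.01 = 2.91 m.
A = π(1.01)² = 3.20474 m².
Resultant F = γ·h_c·A = 11.4777 × 2.91 × 3.20474 = 107.039 kN.
I_c = πr⁴/4 = π × 1.01⁴/4 = 0.817288 m⁴.
Centre of pressure: y_p = y_c + I_c/(y_c·A) = 2.91 + 0.817288/(2.91 × 3.20474) = 2.91 + 0.0876374 = 2.99764 m along the plane.
The resultant acts 1.01 + 0.0876374 = 1.09764 m (along the plate) below the hinge at the top edge, so the moment about the hinge is M = F × 1.09764 = 107.039 × 1.09764 = 117.49 kN·m.
A normal force at the bottom, 2.02 m from the hinge, must supply this moment: P = 117.49/2.02 = 58.1634 kN.

P ≈ 58.2 kN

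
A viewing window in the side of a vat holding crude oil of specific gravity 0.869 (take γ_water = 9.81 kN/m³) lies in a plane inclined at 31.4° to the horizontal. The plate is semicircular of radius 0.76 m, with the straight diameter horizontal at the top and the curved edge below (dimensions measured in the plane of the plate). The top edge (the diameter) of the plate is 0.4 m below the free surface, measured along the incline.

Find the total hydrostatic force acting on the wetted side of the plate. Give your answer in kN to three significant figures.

F ≈ 2.91 kN

γ = 0.869 × 9.81 = 8.52489 kN/m³.
Let θ = 31.4° be the plate's angle to the horizontal; measure y along the incline from where the plane meets the free surface. Vertical depth h = y·sinθ with sinθ = 0.521010.
The centroid of a semicircle lies 4r/(3π) = 0.322554 m from the diameter, here below the top edge, so y_c = 0.4 + 0.322554 = 0.722554 m and h_c = 0.722554 × 0.521010 = 0.376458 m.
A = πr²/2 = π × 0.76²/2 = 0.907292 m².
Resultant F = γ·h_c·A = 8.52489 × 0.376458 × 0.907292 = 2.91174 kN.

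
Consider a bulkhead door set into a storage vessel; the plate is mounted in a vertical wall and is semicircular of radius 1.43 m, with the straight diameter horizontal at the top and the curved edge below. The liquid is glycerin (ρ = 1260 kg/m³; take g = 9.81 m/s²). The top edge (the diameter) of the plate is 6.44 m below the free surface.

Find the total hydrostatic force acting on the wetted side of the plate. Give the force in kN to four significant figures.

F ≈ 279.8 kN

γ = ρg = 1260 × 9.81 / 1000 = 12.3606 kN/m³.
The centroid of a semicircle lies 4r/(3π) = 0.606911 m from the diameter, here below the top edge, so the centroid depth is h_c = 6.44 + 0.606911 = 7.04691 m.
A = πr²/2 = π × 1.43²/2 = 3.21212 m².
Resultant F = γ·h_c·A = 12.3606 × 7.04691 × 3.21212 = 279.789 kN.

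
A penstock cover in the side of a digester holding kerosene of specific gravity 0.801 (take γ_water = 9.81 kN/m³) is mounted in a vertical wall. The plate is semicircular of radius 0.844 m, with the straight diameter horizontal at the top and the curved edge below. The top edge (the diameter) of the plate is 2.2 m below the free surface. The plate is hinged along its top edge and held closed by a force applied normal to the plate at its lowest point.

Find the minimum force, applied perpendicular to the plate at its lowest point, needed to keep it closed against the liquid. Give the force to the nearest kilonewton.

P ≈ 10 kN

γ = 0.801 × 9.81 = 7.85781 kN/m³.
The centroid of a semicircle lies 4r/(3π) = 0.358205 m from the diameter, here below the top edge, so the centroid depth is h_c = 2.2 + 0.358205 = 2.55821 m.
A = πr²/2 = π × 0.844²/2 = 1.11893 m².
Resultant F = γ·h_c·A = 7.85781 × 2.55821 × 1.11893 = 22.4927 kN.
I_c = (π/8 − 8/(9π))·r⁴ = 0.109757 × 0.844⁴ = 0.0556932 m⁴.
Centre of pressure: y_p = y_c + I_c/(y_c·A) = 2.55821 + 0.0556932/(2.55821 × 1.11893) = 2.55821 + 0.0194564 = 2.57767 m along the plane.
The resultant acts 0.358205 + 0.0194564 = 0.377661 m (along the plate) below the hinge at the top edge, so the moment about the hinge is M = F × 0.377661 = 22.4927 × 0.377661 = 8.49462 kN·m.
A normal force at the bottom, 0.844 m from the hinge, must supply this moment: P = 8.49462/0.844 = 10.0647 kN.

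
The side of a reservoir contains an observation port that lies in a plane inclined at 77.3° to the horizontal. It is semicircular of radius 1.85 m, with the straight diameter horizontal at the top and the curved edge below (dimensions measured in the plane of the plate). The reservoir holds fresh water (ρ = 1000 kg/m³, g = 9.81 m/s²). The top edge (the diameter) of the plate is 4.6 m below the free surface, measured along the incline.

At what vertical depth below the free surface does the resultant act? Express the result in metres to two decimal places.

h_p = 5.30 m

γ = ρg = 1000 × 9.81 = 9810 N/m³ = 9.81 kN/m³.
Let θ = 77.3° be the plate's angle to the horizontal; measure y along the incline from where the plane meets the free surface. Vertical depth h = y·sinθ with sinθ = 0.975535.
The centroid of a semicircle lies 4r/(3π) = 0.785164 m from the diameter, here below the top edge, so y_c = 4.6 + 0.785164 = 5.38516 m and h_c = 5.38516 × 0.975535 = 5.25341 m.
A = πr²/2 = π × 1.85²/2 = 5.37605 m².
Resultant F = γ·h_c·A = 9.81 × 5.25341 × 5.37605 = 277.06 kN.
I_c = (π/8 − 8/(9π))·r⁴ = 0.109757 × 1.85⁴ = 1.28564 m⁴.
Centre of pressure: y_p = y_c + I_c/(y_c·A) = 5.38516 + 1.28564/(5.38516 × 5.37605) = 5.38516 + 0.0444076 = 5.42957 m along the plane.
Vertically, h_p = y_p·sinθ = 5.42957 × 0.975535 = 5.29674 m.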